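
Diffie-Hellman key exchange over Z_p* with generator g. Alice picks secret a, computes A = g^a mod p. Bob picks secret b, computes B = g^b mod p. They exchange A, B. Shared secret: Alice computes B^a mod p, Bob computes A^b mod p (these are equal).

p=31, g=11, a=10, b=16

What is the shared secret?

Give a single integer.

A = 11^10 mod 31  (bits of 10 = 1010)
  bit 0 = 1: r = r^2 * 11 mod 31 = 1^2 * 11 = 1*11 = 11
  bit 1 = 0: r = r^2 mod 31 = 11^2 = 28
  bit 2 = 1: r = r^2 * 11 mod 31 = 28^2 * 11 = 9*11 = 6
  bit 3 = 0: r = r^2 mod 31 = 6^2 = 5
  -> A = 5
B = 11^16 mod 31  (bits of 16 = 10000)
  bit 0 = 1: r = r^2 * 11 mod 31 = 1^2 * 11 = 1*11 = 11
  bit 1 = 0: r = r^2 mod 31 = 11^2 = 28
  bit 2 = 0: r = r^2 mod 31 = 28^2 = 9
  bit 3 = 0: r = r^2 mod 31 = 9^2 = 19
  bit 4 = 0: r = r^2 mod 31 = 19^2 = 20
  -> B = 20
s = B^a = 20^10 mod 31  (bits of 10 = 1010)
  bit 0 = 1: r = r^2 * 20 mod 31 = 1^2 * 20 = 1*20 = 20
  bit 1 = 0: r = r^2 mod 31 = 20^2 = 28
  bit 2 = 1: r = r^2 * 20 mod 31 = 28^2 * 20 = 9*20 = 25
  bit 3 = 0: r = r^2 mod 31 = 25^2 = 5
  -> s = B^a = 5

Answer: 5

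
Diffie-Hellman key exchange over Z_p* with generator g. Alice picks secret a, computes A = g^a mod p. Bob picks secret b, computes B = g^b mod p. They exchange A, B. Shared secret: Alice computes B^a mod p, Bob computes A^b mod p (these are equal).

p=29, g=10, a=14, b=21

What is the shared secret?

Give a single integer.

A = 10^14 mod 29  (bits of 14 = 1110)
  bit 0 = 1: r = r^2 * 10 mod 29 = 1^2 * 10 = 1*10 = 10
  bit 1 = 1: r = r^2 * 10 mod 29 = 10^2 * 10 = 13*10 = 14
  bit 2 = 1: r = r^2 * 10 mod 29 = 14^2 * 10 = 22*10 = 17
  bit 3 = 0: r = r^2 mod 29 = 17^2 = 28
  -> A = 28
B = 10^21 mod 29  (bits of 21 = 10101)
  bit 0 = 1: r = r^2 * 10 mod 29 = 1^2 * 10 = 1*10 = 10
  bit 1 = 0: r = r^2 mod 29 = 10^2 = 13
  bit 2 = 1: r = r^2 * 10 mod 29 = 13^2 * 10 = 24*10 = 8
  bit 3 = 0: r = r^2 mod 29 = 8^2 = 6
  bit 4 = 1: r = r^2 * 10 mod 29 = 6^2 * 10 = 7*10 = 12
  -> B = 12
s = B^a = 12^14 mod 29  (bits of 14 = 1110)
  bit 0 = 1: r = r^2 * 12 mod 29 = 1^2 * 12 = 1*12 = 12
  bit 1 = 1: r = r^2 * 12 mod 29 = 12^2 * 12 = 28*12 = 17
  bit 2 = 1: r = r^2 * 12 mod 29 = 17^2 * 12 = 28*12 = 17
  bit 3 = 0: r = r^2 mod 29 = 17^2 = 28
  -> s = B^a = 28

Answer: 28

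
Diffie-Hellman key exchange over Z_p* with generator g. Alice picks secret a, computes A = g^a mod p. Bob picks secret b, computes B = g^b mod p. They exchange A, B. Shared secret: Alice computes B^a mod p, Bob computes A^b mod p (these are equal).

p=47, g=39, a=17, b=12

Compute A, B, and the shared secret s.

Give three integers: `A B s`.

A = 39^17 mod 47  (bits of 17 = 10001)
  bit 0 = 1: r = r^2 * 39 mod 47 = 1^2 * 39 = 1*39 = 39
  bit 1 = 0: r = r^2 mod 47 = 39^2 = 17
  bit 2 = 0: r = r^2 mod 47 = 17^2 = 7
  bit 3 = 0: r = r^2 mod 47 = 7^2 = 2
  bit 4 = 1: r = r^2 * 39 mod 47 = 2^2 * 39 = 4*39 = 15
  -> A = 15
B = 39^12 mod 47  (bits of 12 = 1100)
  bit 0 = 1: r = r^2 * 39 mod 47 = 1^2 * 39 = 1*39 = 39
  bit 1 = 1: r = r^2 * 39 mod 47 = 39^2 * 39 = 17*39 = 5
  bit 2 = 0: r = r^2 mod 47 = 5^2 = 25
  bit 3 = 0: r = r^2 mod 47 = 25^2 = 14
  -> B = 14
s = B^a = 14^17 mod 47  (bits of 17 = 10001)
  bit 0 = 1: r = r^2 * 14 mod 47 = 1^2 * 14 = 1*14 = 14
  bit 1 = 0: r = r^2 mod 47 = 14^2 = 8
  bit 2 = 0: r = r^2 mod 47 = 8^2 = 17
  bit 3 = 0: r = r^2 mod 47 = 17^2 = 7
  bit 4 = 1: r = r^2 * 14 mod 47 = 7^2 * 14 = 2*14 = 28
  -> s = B^a = 28

Answer: 15 14 28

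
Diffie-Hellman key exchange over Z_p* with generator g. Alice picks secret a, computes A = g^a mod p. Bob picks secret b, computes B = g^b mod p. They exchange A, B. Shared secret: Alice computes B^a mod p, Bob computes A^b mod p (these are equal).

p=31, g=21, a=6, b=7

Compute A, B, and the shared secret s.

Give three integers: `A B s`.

A = 21^6 mod 31  (bits of 6 = 110)
  bit 0 = 1: r = r^2 * 21 mod 31 = 1^2 * 21 = 1*21 = 21
  bit 1 = 1: r = r^2 * 21 mod 31 = 21^2 * 21 = 7*21 = 23
  bit 2 = 0: r = r^2 mod 31 = 23^2 = 2
  -> A = 2
B = 21^7 mod 31  (bits of 7 = 111)
  bit 0 = 1: r = r^2 * 21 mod 31 = 1^2 * 21 = 1*21 = 21
  bit 1 = 1: r = r^2 * 21 mod 31 = 21^2 * 21 = 7*21 = 23
  bit 2 = 1: r = r^2 * 21 mod 31 = 23^2 * 21 = 2*21 = 11
  -> B = 11
s = B^a = 11^6 mod 31  (bits of 6 = 110)
  bit 0 = 1: r = r^2 * 11 mod 31 = 1^2 * 11 = 1*11 = 11
  bit 1 = 1: r = r^2 * 11 mod 31 = 11^2 * 11 = 28*11 = 29
  bit 2 = 0: r = r^2 mod 31 = 29^2 = 4
  -> s = B^a = 4

Answer: 2 11 4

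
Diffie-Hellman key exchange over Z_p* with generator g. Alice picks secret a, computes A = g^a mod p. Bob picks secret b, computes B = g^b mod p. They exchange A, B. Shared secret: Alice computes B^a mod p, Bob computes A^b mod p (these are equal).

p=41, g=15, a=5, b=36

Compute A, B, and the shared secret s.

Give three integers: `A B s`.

A = 15^5 mod 41  (bits of 5 = 101)
  bit 0 = 1: r = r^2 * 15 mod 41 = 1^2 * 15 = 1*15 = 15
  bit 1 = 0: r = r^2 mod 41 = 15^2 = 20
  bit 2 = 1: r = r^2 * 15 mod 41 = 20^2 * 15 = 31*15 = 14
  -> A = 14
B = 15^36 mod 41  (bits of 36 = 100100)
  bit 0 = 1: r = r^2 * 15 mod 41 = 1^2 * 15 = 1*15 = 15
  bit 1 = 0: r = r^2 mod 41 = 15^2 = 20
  bit 2 = 0: r = r^2 mod 41 = 20^2 = 31
  bit 3 = 1: r = r^2 * 15 mod 41 = 31^2 * 15 = 18*15 = 24
  bit 4 = 0: r = r^2 mod 41 = 24^2 = 2
  bit 5 = 0: r = r^2 mod 41 = 2^2 = 4
  -> B = 4
s = B^a = 4^5 mod 41  (bits of 5 = 101)
  bit 0 = 1: r = r^2 * 4 mod 41 = 1^2 * 4 = 1*4 = 4
  bit 1 = 0: r = r^2 mod 41 = 4^2 = 16
  bit 2 = 1: r = r^2 * 4 mod 41 = 16^2 * 4 = 10*4 = 40
  -> s = B^a = 40

Answer: 14 4 40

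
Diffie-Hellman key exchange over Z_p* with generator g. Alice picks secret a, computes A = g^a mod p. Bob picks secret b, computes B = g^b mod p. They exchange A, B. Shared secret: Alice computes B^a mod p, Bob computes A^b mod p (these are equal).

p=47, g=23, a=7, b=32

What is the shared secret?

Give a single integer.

A = 23^7 mod 47  (bits of 7 = 111)
  bit 0 = 1: r = r^2 * 23 mod 47 = 1^2 * 23 = 1*23 = 23
  bit 1 = 1: r = r^2 * 23 mod 47 = 23^2 * 23 = 12*23 = 41
  bit 2 = 1: r = r^2 * 23 mod 47 = 41^2 * 23 = 36*23 = 29
  -> A = 29
B = 23^32 mod 47  (bits of 32 = 100000)
  bit 0 = 1: r = r^2 * 23 mod 47 = 1^2 * 23 = 1*23 = 23
  bit 1 = 0: r = r^2 mod 47 = 23^2 = 12
  bit 2 = 0: r = r^2 mod 47 = 12^2 = 3
  bit 3 = 0: r = r^2 mod 47 = 3^2 = 9
  bit 4 = 0: r = r^2 mod 47 = 9^2 = 34
  bit 5 = 0: r = r^2 mod 47 = 34^2 = 28
  -> B = 28
s = B^a = 28^7 mod 47  (bits of 7 = 111)
  bit 0 = 1: r = r^2 * 28 mod 47 = 1^2 * 28 = 1*28 = 28
  bit 1 = 1: r = r^2 * 28 mod 47 = 28^2 * 28 = 32*28 = 3
  bit 2 = 1: r = r^2 * 28 mod 47 = 3^2 * 28 = 9*28 = 17
  -> s = B^a = 17

Answer: 17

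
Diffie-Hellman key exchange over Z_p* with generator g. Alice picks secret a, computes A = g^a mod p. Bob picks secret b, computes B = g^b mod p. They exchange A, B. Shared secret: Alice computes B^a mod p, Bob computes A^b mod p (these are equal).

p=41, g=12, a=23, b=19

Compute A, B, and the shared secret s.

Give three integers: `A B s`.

A = 12^23 mod 41  (bits of 23 = 10111)
  bit 0 = 1: r = r^2 * 12 mod 41 = 1^2 * 12 = 1*12 = 12
  bit 1 = 0: r = r^2 mod 41 = 12^2 = 21
  bit 2 = 1: r = r^2 * 12 mod 41 = 21^2 * 12 = 31*12 = 3
  bit 3 = 1: r = r^2 * 12 mod 41 = 3^2 * 12 = 9*12 = 26
  bit 4 = 1: r = r^2 * 12 mod 41 = 26^2 * 12 = 20*12 = 35
  -> A = 35
B = 12^19 mod 41  (bits of 19 = 10011)
  bit 0 = 1: r = r^2 * 12 mod 41 = 1^2 * 12 = 1*12 = 12
  bit 1 = 0: r = r^2 mod 41 = 12^2 = 21
  bit 2 = 0: r = r^2 mod 41 = 21^2 = 31
  bit 3 = 1: r = r^2 * 12 mod 41 = 31^2 * 12 = 18*12 = 11
  bit 4 = 1: r = r^2 * 12 mod 41 = 11^2 * 12 = 39*12 = 17
  -> B = 17
s = B^a = 17^23 mod 41  (bits of 23 = 10111)
  bit 0 = 1: r = r^2 * 17 mod 41 = 1^2 * 17 = 1*17 = 17
  bit 1 = 0: r = r^2 mod 41 = 17^2 = 2
  bit 2 = 1: r = r^2 * 17 mod 41 = 2^2 * 17 = 4*17 = 27
  bit 3 = 1: r = r^2 * 17 mod 41 = 27^2 * 17 = 32*17 = 11
  bit 4 = 1: r = r^2 * 17 mod 41 = 11^2 * 17 = 39*17 = 7
  -> s = B^a = 7

Answer: 35 17 7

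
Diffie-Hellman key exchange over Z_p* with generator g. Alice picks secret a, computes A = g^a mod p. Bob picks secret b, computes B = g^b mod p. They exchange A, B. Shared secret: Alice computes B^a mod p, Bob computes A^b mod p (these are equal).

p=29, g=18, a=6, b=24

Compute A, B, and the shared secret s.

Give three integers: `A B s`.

A = 18^6 mod 29  (bits of 6 = 110)
  bit 0 = 1: r = r^2 * 18 mod 29 = 1^2 * 18 = 1*18 = 18
  bit 1 = 1: r = r^2 * 18 mod 29 = 18^2 * 18 = 5*18 = 3
  bit 2 = 0: r = r^2 mod 29 = 3^2 = 9
  -> A = 9
B = 18^24 mod 29  (bits of 24 = 11000)
  bit 0 = 1: r = r^2 * 18 mod 29 = 1^2 * 18 = 1*18 = 18
  bit 1 = 1: r = r^2 * 18 mod 29 = 18^2 * 18 = 5*18 = 3
  bit 2 = 0: r = r^2 mod 29 = 3^2 = 9
  bit 3 = 0: r = r^2 mod 29 = 9^2 = 23
  bit 4 = 0: r = r^2 mod 29 = 23^2 = 7
  -> B = 7
s = B^a = 7^6 mod 29  (bits of 6 = 110)
  bit 0 = 1: r = r^2 * 7 mod 29 = 1^2 * 7 = 1*7 = 7
  bit 1 = 1: r = r^2 * 7 mod 29 = 7^2 * 7 = 20*7 = 24
  bit 2 = 0: r = r^2 mod 29 = 24^2 = 25
  -> s = B^a = 25

Answer: 9 7 25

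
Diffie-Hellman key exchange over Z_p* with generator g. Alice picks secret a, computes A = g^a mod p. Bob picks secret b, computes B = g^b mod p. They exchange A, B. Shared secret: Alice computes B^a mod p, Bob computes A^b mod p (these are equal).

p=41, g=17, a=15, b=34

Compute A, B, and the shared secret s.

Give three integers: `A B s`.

A = 17^15 mod 41  (bits of 15 = 1111)
  bit 0 = 1: r = r^2 * 17 mod 41 = 1^2 * 17 = 1*17 = 17
  bit 1 = 1: r = r^2 * 17 mod 41 = 17^2 * 17 = 2*17 = 34
  bit 2 = 1: r = r^2 * 17 mod 41 = 34^2 * 17 = 8*17 = 13
  bit 3 = 1: r = r^2 * 17 mod 41 = 13^2 * 17 = 5*17 = 3
  -> A = 3
B = 17^34 mod 41  (bits of 34 = 100010)
  bit 0 = 1: r = r^2 * 17 mod 41 = 1^2 * 17 = 1*17 = 17
  bit 1 = 0: r = r^2 mod 41 = 17^2 = 2
  bit 2 = 0: r = r^2 mod 41 = 2^2 = 4
  bit 3 = 0: r = r^2 mod 41 = 4^2 = 16
  bit 4 = 1: r = r^2 * 17 mod 41 = 16^2 * 17 = 10*17 = 6
  bit 5 = 0: r = r^2 mod 41 = 6^2 = 36
  -> B = 36
s = B^a = 36^15 mod 41  (bits of 15 = 1111)
  bit 0 = 1: r = r^2 * 36 mod 41 = 1^2 * 36 = 1*36 = 36
  bit 1 = 1: r = r^2 * 36 mod 41 = 36^2 * 36 = 25*36 = 39
  bit 2 = 1: r = r^2 * 36 mod 41 = 39^2 * 36 = 4*36 = 21
  bit 3 = 1: r = r^2 * 36 mod 41 = 21^2 * 36 = 31*36 = 9
  -> s = B^a = 9

Answer: 3 36 9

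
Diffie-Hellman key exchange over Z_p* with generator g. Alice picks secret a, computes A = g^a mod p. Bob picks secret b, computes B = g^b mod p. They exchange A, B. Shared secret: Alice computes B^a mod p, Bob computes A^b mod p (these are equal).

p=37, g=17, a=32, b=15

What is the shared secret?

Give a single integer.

A = 17^32 mod 37  (bits of 32 = 100000)
  bit 0 = 1: r = r^2 * 17 mod 37 = 1^2 * 17 = 1*17 = 17
  bit 1 = 0: r = r^2 mod 37 = 17^2 = 30
  bit 2 = 0: r = r^2 mod 37 = 30^2 = 12
  bit 3 = 0: r = r^2 mod 37 = 12^2 = 33
  bit 4 = 0: r = r^2 mod 37 = 33^2 = 16
  bit 5 = 0: r = r^2 mod 37 = 16^2 = 34
  -> A = 34
B = 17^15 mod 37  (bits of 15 = 1111)
  bit 0 = 1: r = r^2 * 17 mod 37 = 1^2 * 17 = 1*17 = 17
  bit 1 = 1: r = r^2 * 17 mod 37 = 17^2 * 17 = 30*17 = 29
  bit 2 = 1: r = r^2 * 17 mod 37 = 29^2 * 17 = 27*17 = 15
  bit 3 = 1: r = r^2 * 17 mod 37 = 15^2 * 17 = 3*17 = 14
  -> B = 14
s = B^a = 14^32 mod 37  (bits of 32 = 100000)
  bit 0 = 1: r = r^2 * 14 mod 37 = 1^2 * 14 = 1*14 = 14
  bit 1 = 0: r = r^2 mod 37 = 14^2 = 11
  bit 2 = 0: r = r^2 mod 37 = 11^2 = 10
  bit 3 = 0: r = r^2 mod 37 = 10^2 = 26
  bit 4 = 0: r = r^2 mod 37 = 26^2 = 10
  bit 5 = 0: r = r^2 mod 37 = 10^2 = 26
  -> s = B^a = 26

Answer: 26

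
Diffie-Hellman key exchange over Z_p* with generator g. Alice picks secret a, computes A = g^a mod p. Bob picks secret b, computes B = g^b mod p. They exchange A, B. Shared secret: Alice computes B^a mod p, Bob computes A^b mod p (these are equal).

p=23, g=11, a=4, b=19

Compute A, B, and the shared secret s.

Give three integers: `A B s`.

A = 11^4 mod 23  (bits of 4 = 100)
  bit 0 = 1: r = r^2 * 11 mod 23 = 1^2 * 11 = 1*11 = 11
  bit 1 = 0: r = r^2 mod 23 = 11^2 = 6
  bit 2 = 0: r = r^2 mod 23 = 6^2 = 13
  -> A = 13
B = 11^19 mod 23  (bits of 19 = 10011)
  bit 0 = 1: r = r^2 * 11 mod 23 = 1^2 * 11 = 1*11 = 11
  bit 1 = 0: r = r^2 mod 23 = 11^2 = 6
  bit 2 = 0: r = r^2 mod 23 = 6^2 = 13
  bit 3 = 1: r = r^2 * 11 mod 23 = 13^2 * 11 = 8*11 = 19
  bit 4 = 1: r = r^2 * 11 mod 23 = 19^2 * 11 = 16*11 = 15
  -> B = 15
s = B^a = 15^4 mod 23  (bits of 4 = 100)
  bit 0 = 1: r = r^2 * 15 mod 23 = 1^2 * 15 = 1*15 = 15
  bit 1 = 0: r = r^2 mod 23 = 15^2 = 18
  bit 2 = 0: r = r^2 mod 23 = 18^2 = 2
  -> s = B^a = 2

Answer: 13 15 2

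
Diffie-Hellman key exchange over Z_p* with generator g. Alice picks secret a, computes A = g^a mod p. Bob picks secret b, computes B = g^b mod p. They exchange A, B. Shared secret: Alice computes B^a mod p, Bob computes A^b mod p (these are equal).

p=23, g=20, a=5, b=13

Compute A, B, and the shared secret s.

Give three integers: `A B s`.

A = 20^5 mod 23  (bits of 5 = 101)
  bit 0 = 1: r = r^2 * 20 mod 23 = 1^2 * 20 = 1*20 = 20
  bit 1 = 0: r = r^2 mod 23 = 20^2 = 9
  bit 2 = 1: r = r^2 * 20 mod 23 = 9^2 * 20 = 12*20 = 10
  -> A = 10
B = 20^13 mod 23  (bits of 13 = 1101)
  bit 0 = 1: r = r^2 * 20 mod 23 = 1^2 * 20 = 1*20 = 20
  bit 1 = 1: r = r^2 * 20 mod 23 = 20^2 * 20 = 9*20 = 19
  bit 2 = 0: r = r^2 mod 23 = 19^2 = 16
  bit 3 = 1: r = r^2 * 20 mod 23 = 16^2 * 20 = 3*20 = 14
  -> B = 14
s = B^a = 14^5 mod 23  (bits of 5 = 101)
  bit 0 = 1: r = r^2 * 14 mod 23 = 1^2 * 14 = 1*14 = 14
  bit 1 = 0: r = r^2 mod 23 = 14^2 = 12
  bit 2 = 1: r = r^2 * 14 mod 23 = 12^2 * 14 = 6*14 = 15
  -> s = B^a = 15

Answer: 10 14 15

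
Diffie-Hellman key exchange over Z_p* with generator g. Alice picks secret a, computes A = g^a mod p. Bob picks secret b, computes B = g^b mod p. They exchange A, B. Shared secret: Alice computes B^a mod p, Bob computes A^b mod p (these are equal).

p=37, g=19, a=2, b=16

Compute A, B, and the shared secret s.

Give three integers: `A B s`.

A = 19^2 mod 37  (bits of 2 = 10)
  bit 0 = 1: r = r^2 * 19 mod 37 = 1^2 * 19 = 1*19 = 19
  bit 1 = 0: r = r^2 mod 37 = 19^2 = 28
  -> A = 28
B = 19^16 mod 37  (bits of 16 = 10000)
  bit 0 = 1: r = r^2 * 19 mod 37 = 1^2 * 19 = 1*19 = 19
  bit 1 = 0: r = r^2 mod 37 = 19^2 = 28
  bit 2 = 0: r = r^2 mod 37 = 28^2 = 7
  bit 3 = 0: r = r^2 mod 37 = 7^2 = 12
  bit 4 = 0: r = r^2 mod 37 = 12^2 = 33
  -> B = 33
s = B^a = 33^2 mod 37  (bits of 2 = 10)
  bit 0 = 1: r = r^2 * 33 mod 37 = 1^2 * 33 = 1*33 = 33
  bit 1 = 0: r = r^2 mod 37 = 33^2 = 16
  -> s = B^a = 16

Answer: 28 33 16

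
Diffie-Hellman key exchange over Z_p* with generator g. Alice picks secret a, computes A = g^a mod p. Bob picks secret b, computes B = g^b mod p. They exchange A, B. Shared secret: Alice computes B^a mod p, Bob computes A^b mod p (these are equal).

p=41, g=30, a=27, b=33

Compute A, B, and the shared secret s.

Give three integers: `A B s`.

Answer: 35 7 24

Derivation:
A = 30^27 mod 41  (bits of 27 = 11011)
  bit 0 = 1: r = r^2 * 30 mod 41 = 1^2 * 30 = 1*30 = 30
  bit 1 = 1: r = r^2 * 30 mod 41 = 30^2 * 30 = 39*30 = 22
  bit 2 = 0: r = r^2 mod 41 = 22^2 = 33
  bit 3 = 1: r = r^2 * 30 mod 41 = 33^2 * 30 = 23*30 = 34
  bit 4 = 1: r = r^2 * 30 mod 41 = 34^2 * 30 = 8*30 = 35
  -> A = 35
B = 30^33 mod 41  (bits of 33 = 100001)
  bit 0 = 1: r = r^2 * 30 mod 41 = 1^2 * 30 = 1*30 = 30
  bit 1 = 0: r = r^2 mod 41 = 30^2 = 39
  bit 2 = 0: r = r^2 mod 41 = 39^2 = 4
  bit 3 = 0: r = r^2 mod 41 = 4^2 = 16
  bit 4 = 0: r = r^2 mod 41 = 16^2 = 10
  bit 5 = 1: r = r^2 * 30 mod 41 = 10^2 * 30 = 18*30 = 7
  -> B = 7
s = B^a = 7^27 mod 41  (bits of 27 = 11011)
  bit 0 = 1: r = r^2 * 7 mod 41 = 1^2 * 7 = 1*7 = 7
  bit 1 = 1: r = r^2 * 7 mod 41 = 7^2 * 7 = 8*7 = 15
  bit 2 = 0: r = r^2 mod 41 = 15^2 = 20
  bit 3 = 1: r = r^2 * 7 mod 41 = 20^2 * 7 = 31*7 = 12
  bit 4 = 1: r = r^2 * 7 mod 41 = 12^2 * 7 = 21*7 = 24
  -> s = B^a = 24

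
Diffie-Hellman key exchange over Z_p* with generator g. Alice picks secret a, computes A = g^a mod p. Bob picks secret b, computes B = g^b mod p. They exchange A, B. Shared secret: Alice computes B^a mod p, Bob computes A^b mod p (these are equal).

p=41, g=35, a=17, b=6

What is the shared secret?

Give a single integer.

A = 35^17 mod 41  (bits of 17 = 10001)
  bit 0 = 1: r = r^2 * 35 mod 41 = 1^2 * 35 = 1*35 = 35
  bit 1 = 0: r = r^2 mod 41 = 35^2 = 36
  bit 2 = 0: r = r^2 mod 41 = 36^2 = 25
  bit 3 = 0: r = r^2 mod 41 = 25^2 = 10
  bit 4 = 1: r = r^2 * 35 mod 41 = 10^2 * 35 = 18*35 = 15
  -> A = 15
B = 35^6 mod 41  (bits of 6 = 110)
  bit 0 = 1: r = r^2 * 35 mod 41 = 1^2 * 35 = 1*35 = 35
  bit 1 = 1: r = r^2 * 35 mod 41 = 35^2 * 35 = 36*35 = 30
  bit 2 = 0: r = r^2 mod 41 = 30^2 = 39
  -> B = 39
s = B^a = 39^17 mod 41  (bits of 17 = 10001)
  bit 0 = 1: r = r^2 * 39 mod 41 = 1^2 * 39 = 1*39 = 39
  bit 1 = 0: r = r^2 mod 41 = 39^2 = 4
  bit 2 = 0: r = r^2 mod 41 = 4^2 = 16
  bit 3 = 0: r = r^2 mod 41 = 16^2 = 10
  bit 4 = 1: r = r^2 * 39 mod 41 = 10^2 * 39 = 18*39 = 5
  -> s = B^a = 5

Answer: 5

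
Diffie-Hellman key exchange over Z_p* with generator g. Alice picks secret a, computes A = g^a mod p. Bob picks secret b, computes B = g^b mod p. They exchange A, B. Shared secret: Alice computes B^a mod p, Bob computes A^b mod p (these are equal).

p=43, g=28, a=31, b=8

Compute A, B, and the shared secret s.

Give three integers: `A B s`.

A = 28^31 mod 43  (bits of 31 = 11111)
  bit 0 = 1: r = r^2 * 28 mod 43 = 1^2 * 28 = 1*28 = 28
  bit 1 = 1: r = r^2 * 28 mod 43 = 28^2 * 28 = 10*28 = 22
  bit 2 = 1: r = r^2 * 28 mod 43 = 22^2 * 28 = 11*28 = 7
  bit 3 = 1: r = r^2 * 28 mod 43 = 7^2 * 28 = 6*28 = 39
  bit 4 = 1: r = r^2 * 28 mod 43 = 39^2 * 28 = 16*28 = 18
  -> A = 18
B = 28^8 mod 43  (bits of 8 = 1000)
  bit 0 = 1: r = r^2 * 28 mod 43 = 1^2 * 28 = 1*28 = 28
  bit 1 = 0: r = r^2 mod 43 = 28^2 = 10
  bit 2 = 0: r = r^2 mod 43 = 10^2 = 14
  bit 3 = 0: r = r^2 mod 43 = 14^2 = 24
  -> B = 24
s = B^a = 24^31 mod 43  (bits of 31 = 11111)
  bit 0 = 1: r = r^2 * 24 mod 43 = 1^2 * 24 = 1*24 = 24
  bit 1 = 1: r = r^2 * 24 mod 43 = 24^2 * 24 = 17*24 = 21
  bit 2 = 1: r = r^2 * 24 mod 43 = 21^2 * 24 = 11*24 = 6
  bit 3 = 1: r = r^2 * 24 mod 43 = 6^2 * 24 = 36*24 = 4
  bit 4 = 1: r = r^2 * 24 mod 43 = 4^2 * 24 = 16*24 = 40
  -> s = B^a = 40

Answer: 18 24 40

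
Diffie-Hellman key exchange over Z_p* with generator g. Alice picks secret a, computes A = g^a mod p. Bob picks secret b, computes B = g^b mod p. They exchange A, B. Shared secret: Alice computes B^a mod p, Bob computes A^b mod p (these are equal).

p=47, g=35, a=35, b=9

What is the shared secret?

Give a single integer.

A = 35^35 mod 47  (bits of 35 = 100011)
  bit 0 = 1: r = r^2 * 35 mod 47 = 1^2 * 35 = 1*35 = 35
  bit 1 = 0: r = r^2 mod 47 = 35^2 = 3
  bit 2 = 0: r = r^2 mod 47 = 3^2 = 9
  bit 3 = 0: r = r^2 mod 47 = 9^2 = 34
  bit 4 = 1: r = r^2 * 35 mod 47 = 34^2 * 35 = 28*35 = 40
  bit 5 = 1: r = r^2 * 35 mod 47 = 40^2 * 35 = 2*35 = 23
  -> A = 23
B = 35^9 mod 47  (bits of 9 = 1001)
  bit 0 = 1: r = r^2 * 35 mod 47 = 1^2 * 35 = 1*35 = 35
  bit 1 = 0: r = r^2 mod 47 = 35^2 = 3
  bit 2 = 0: r = r^2 mod 47 = 3^2 = 9
  bit 3 = 1: r = r^2 * 35 mod 47 = 9^2 * 35 = 34*35 = 15
  -> B = 15
s = B^a = 15^35 mod 47  (bits of 35 = 100011)
  bit 0 = 1: r = r^2 * 15 mod 47 = 1^2 * 15 = 1*15 = 15
  bit 1 = 0: r = r^2 mod 47 = 15^2 = 37
  bit 2 = 0: r = r^2 mod 47 = 37^2 = 6
  bit 3 = 0: r = r^2 mod 47 = 6^2 = 36
  bit 4 = 1: r = r^2 * 15 mod 47 = 36^2 * 15 = 27*15 = 29
  bit 5 = 1: r = r^2 * 15 mod 47 = 29^2 * 15 = 42*15 = 19
  -> s = B^a = 19

Answer: 19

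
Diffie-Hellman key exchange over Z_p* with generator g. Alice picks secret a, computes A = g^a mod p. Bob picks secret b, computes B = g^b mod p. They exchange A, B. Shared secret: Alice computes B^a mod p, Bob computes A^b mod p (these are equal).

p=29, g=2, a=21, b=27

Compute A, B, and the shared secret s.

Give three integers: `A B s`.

A = 2^21 mod 29  (bits of 21 = 10101)
  bit 0 = 1: r = r^2 * 2 mod 29 = 1^2 * 2 = 1*2 = 2
  bit 1 = 0: r = r^2 mod 29 = 2^2 = 4
  bit 2 = 1: r = r^2 * 2 mod 29 = 4^2 * 2 = 16*2 = 3
  bit 3 = 0: r = r^2 mod 29 = 3^2 = 9
  bit 4 = 1: r = r^2 * 2 mod 29 = 9^2 * 2 = 23*2 = 17
  -> A = 17
B = 2^27 mod 29  (bits of 27 = 11011)
  bit 0 = 1: r = r^2 * 2 mod 29 = 1^2 * 2 = 1*2 = 2
  bit 1 = 1: r = r^2 * 2 mod 29 = 2^2 * 2 = 4*2 = 8
  bit 2 = 0: r = r^2 mod 29 = 8^2 = 6
  bit 3 = 1: r = r^2 * 2 mod 29 = 6^2 * 2 = 7*2 = 14
  bit 4 = 1: r = r^2 * 2 mod 29 = 14^2 * 2 = 22*2 = 15
  -> B = 15
s = B^a = 15^21 mod 29  (bits of 21 = 10101)
  bit 0 = 1: r = r^2 * 15 mod 29 = 1^2 * 15 = 1*15 = 15
  bit 1 = 0: r = r^2 mod 29 = 15^2 = 22
  bit 2 = 1: r = r^2 * 15 mod 29 = 22^2 * 15 = 20*15 = 10
  bit 3 = 0: r = r^2 mod 29 = 10^2 = 13
  bit 4 = 1: r = r^2 * 15 mod 29 = 13^2 * 15 = 24*15 = 12
  -> s = B^a = 12

Answer: 17 15 12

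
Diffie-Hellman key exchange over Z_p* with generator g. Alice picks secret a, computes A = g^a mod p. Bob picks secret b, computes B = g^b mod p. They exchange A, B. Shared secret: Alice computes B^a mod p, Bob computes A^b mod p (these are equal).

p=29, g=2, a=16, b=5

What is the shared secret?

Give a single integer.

A = 2^16 mod 29  (bits of 16 = 10000)
  bit 0 = 1: r = r^2 * 2 mod 29 = 1^2 * 2 = 1*2 = 2
  bit 1 = 0: r = r^2 mod 29 = 2^2 = 4
  bit 2 = 0: r = r^2 mod 29 = 4^2 = 16
  bit 3 = 0: r = r^2 mod 29 = 16^2 = 24
  bit 4 = 0: r = r^2 mod 29 = 24^2 = 25
  -> A = 25
B = 2^5 mod 29  (bits of 5 = 101)
  bit 0 = 1: r = r^2 * 2 mod 29 = 1^2 * 2 = 1*2 = 2
  bit 1 = 0: r = r^2 mod 29 = 2^2 = 4
  bit 2 = 1: r = r^2 * 2 mod 29 = 4^2 * 2 = 16*2 = 3
  -> B = 3
s = B^a = 3^16 mod 29  (bits of 16 = 10000)
  bit 0 = 1: r = r^2 * 3 mod 29 = 1^2 * 3 = 1*3 = 3
  bit 1 = 0: r = r^2 mod 29 = 3^2 = 9
  bit 2 = 0: r = r^2 mod 29 = 9^2 = 23
  bit 3 = 0: r = r^2 mod 29 = 23^2 = 7
  bit 4 = 0: r = r^2 mod 29 = 7^2 = 20
  -> s = B^a = 20

Answer: 20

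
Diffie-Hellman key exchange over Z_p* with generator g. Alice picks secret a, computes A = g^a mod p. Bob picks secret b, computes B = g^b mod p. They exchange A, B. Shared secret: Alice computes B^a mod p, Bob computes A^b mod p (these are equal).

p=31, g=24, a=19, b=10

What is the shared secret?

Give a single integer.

Answer: 25

Derivation:
A = 24^19 mod 31  (bits of 19 = 10011)
  bit 0 = 1: r = r^2 * 24 mod 31 = 1^2 * 24 = 1*24 = 24
  bit 1 = 0: r = r^2 mod 31 = 24^2 = 18
  bit 2 = 0: r = r^2 mod 31 = 18^2 = 14
  bit 3 = 1: r = r^2 * 24 mod 31 = 14^2 * 24 = 10*24 = 23
  bit 4 = 1: r = r^2 * 24 mod 31 = 23^2 * 24 = 2*24 = 17
  -> A = 17
B = 24^10 mod 31  (bits of 10 = 1010)
  bit 0 = 1: r = r^2 * 24 mod 31 = 1^2 * 24 = 1*24 = 24
  bit 1 = 0: r = r^2 mod 31 = 24^2 = 18
  bit 2 = 1: r = r^2 * 24 mod 31 = 18^2 * 24 = 14*24 = 26
  bit 3 = 0: r = r^2 mod 31 = 26^2 = 25
  -> B = 25
s = B^a = 25^19 mod 31  (bits of 19 = 10011)
  bit 0 = 1: r = r^2 * 25 mod 31 = 1^2 * 25 = 1*25 = 25
  bit 1 = 0: r = r^2 mod 31 = 25^2 = 5
  bit 2 = 0: r = r^2 mod 31 = 5^2 = 25
  bit 3 = 1: r = r^2 * 25 mod 31 = 25^2 * 25 = 5*25 = 1
  bit 4 = 1: r = r^2 * 25 mod 31 = 1^2 * 25 = 1*25 = 25
  -> s = B^a = 25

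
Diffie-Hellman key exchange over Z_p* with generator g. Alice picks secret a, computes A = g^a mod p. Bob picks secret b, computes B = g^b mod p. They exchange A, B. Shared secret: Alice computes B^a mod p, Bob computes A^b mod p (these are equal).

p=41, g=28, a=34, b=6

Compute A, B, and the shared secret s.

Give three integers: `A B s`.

Answer: 21 2 25

Derivation:
A = 28^34 mod 41  (bits of 34 = 100010)
  bit 0 = 1: r = r^2 * 28 mod 41 = 1^2 * 28 = 1*28 = 28
  bit 1 = 0: r = r^2 mod 41 = 28^2 = 5
  bit 2 = 0: r = r^2 mod 41 = 5^2 = 25
  bit 3 = 0: r = r^2 mod 41 = 25^2 = 10
  bit 4 = 1: r = r^2 * 28 mod 41 = 10^2 * 28 = 18*28 = 12
  bit 5 = 0: r = r^2 mod 41 = 12^2 = 21
  -> A = 21
B = 28^6 mod 41  (bits of 6 = 110)
  bit 0 = 1: r = r^2 * 28 mod 41 = 1^2 * 28 = 1*28 = 28
  bit 1 = 1: r = r^2 * 28 mod 41 = 28^2 * 28 = 5*28 = 17
  bit 2 = 0: r = r^2 mod 41 = 17^2 = 2
  -> B = 2
s = B^a = 2^34 mod 41  (bits of 34 = 100010)
  bit 0 = 1: r = r^2 * 2 mod 41 = 1^2 * 2 = 1*2 = 2
  bit 1 = 0: r = r^2 mod 41 = 2^2 = 4
  bit 2 = 0: r = r^2 mod 41 = 4^2 = 16
  bit 3 = 0: r = r^2 mod 41 = 16^2 = 10
  bit 4 = 1: r = r^2 * 2 mod 41 = 10^2 * 2 = 18*2 = 36
  bit 5 = 0: r = r^2 mod 41 = 36^2 = 25
  -> s = B^a = 25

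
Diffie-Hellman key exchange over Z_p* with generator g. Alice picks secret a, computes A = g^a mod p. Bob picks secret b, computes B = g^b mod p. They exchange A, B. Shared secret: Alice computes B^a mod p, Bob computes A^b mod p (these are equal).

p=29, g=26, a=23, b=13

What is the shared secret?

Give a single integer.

Answer: 11

Derivation:
A = 26^23 mod 29  (bits of 23 = 10111)
  bit 0 = 1: r = r^2 * 26 mod 29 = 1^2 * 26 = 1*26 = 26
  bit 1 = 0: r = r^2 mod 29 = 26^2 = 9
  bit 2 = 1: r = r^2 * 26 mod 29 = 9^2 * 26 = 23*26 = 18
  bit 3 = 1: r = r^2 * 26 mod 29 = 18^2 * 26 = 5*26 = 14
  bit 4 = 1: r = r^2 * 26 mod 29 = 14^2 * 26 = 22*26 = 21
  -> A = 21
B = 26^13 mod 29  (bits of 13 = 1101)
  bit 0 = 1: r = r^2 * 26 mod 29 = 1^2 * 26 = 1*26 = 26
  bit 1 = 1: r = r^2 * 26 mod 29 = 26^2 * 26 = 9*26 = 2
  bit 2 = 0: r = r^2 mod 29 = 2^2 = 4
  bit 3 = 1: r = r^2 * 26 mod 29 = 4^2 * 26 = 16*26 = 10
  -> B = 10
s = B^a = 10^23 mod 29  (bits of 23 = 10111)
  bit 0 = 1: r = r^2 * 10 mod 29 = 1^2 * 10 = 1*10 = 10
  bit 1 = 0: r = r^2 mod 29 = 10^2 = 13
  bit 2 = 1: r = r^2 * 10 mod 29 = 13^2 * 10 = 24*10 = 8
  bit 3 = 1: r = r^2 * 10 mod 29 = 8^2 * 10 = 6*10 = 2
  bit 4 = 1: r = r^2 * 10 mod 29 = 2^2 * 10 = 4*10 = 11
  -> s = B^a = 11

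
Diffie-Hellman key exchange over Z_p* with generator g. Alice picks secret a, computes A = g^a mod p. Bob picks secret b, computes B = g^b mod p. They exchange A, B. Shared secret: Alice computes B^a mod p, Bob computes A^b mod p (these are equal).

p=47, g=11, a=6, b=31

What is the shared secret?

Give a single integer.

Answer: 27

Derivation:
A = 11^6 mod 47  (bits of 6 = 110)
  bit 0 = 1: r = r^2 * 11 mod 47 = 1^2 * 11 = 1*11 = 11
  bit 1 = 1: r = r^2 * 11 mod 47 = 11^2 * 11 = 27*11 = 15
  bit 2 = 0: r = r^2 mod 47 = 15^2 = 37
  -> A = 37
B = 11^31 mod 47  (bits of 31 = 11111)
  bit 0 = 1: r = r^2 * 11 mod 47 = 1^2 * 11 = 1*11 = 11
  bit 1 = 1: r = r^2 * 11 mod 47 = 11^2 * 11 = 27*11 = 15
  bit 2 = 1: r = r^2 * 11 mod 47 = 15^2 * 11 = 37*11 = 31
  bit 3 = 1: r = r^2 * 11 mod 47 = 31^2 * 11 = 21*11 = 43
  bit 4 = 1: r = r^2 * 11 mod 47 = 43^2 * 11 = 16*11 = 35
  -> B = 35
s = B^a = 35^6 mod 47  (bits of 6 = 110)
  bit 0 = 1: r = r^2 * 35 mod 47 = 1^2 * 35 = 1*35 = 35
  bit 1 = 1: r = r^2 * 35 mod 47 = 35^2 * 35 = 3*35 = 11
  bit 2 = 0: r = r^2 mod 47 = 11^2 = 27
  -> s = B^a = 27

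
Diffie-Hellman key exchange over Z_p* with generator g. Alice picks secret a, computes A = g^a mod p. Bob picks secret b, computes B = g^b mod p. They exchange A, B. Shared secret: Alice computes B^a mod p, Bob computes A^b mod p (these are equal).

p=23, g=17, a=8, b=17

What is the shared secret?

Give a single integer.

Answer: 8

Derivation:
A = 17^8 mod 23  (bits of 8 = 1000)
  bit 0 = 1: r = r^2 * 17 mod 23 = 1^2 * 17 = 1*17 = 17
  bit 1 = 0: r = r^2 mod 23 = 17^2 = 13
  bit 2 = 0: r = r^2 mod 23 = 13^2 = 8
  bit 3 = 0: r = r^2 mod 23 = 8^2 = 18
  -> A = 18
B = 17^17 mod 23  (bits of 17 = 10001)
  bit 0 = 1: r = r^2 * 17 mod 23 = 1^2 * 17 = 1*17 = 17
  bit 1 = 0: r = r^2 mod 23 = 17^2 = 13
  bit 2 = 0: r = r^2 mod 23 = 13^2 = 8
  bit 3 = 0: r = r^2 mod 23 = 8^2 = 18
  bit 4 = 1: r = r^2 * 17 mod 23 = 18^2 * 17 = 2*17 = 11
  -> B = 11
s = B^a = 11^8 mod 23  (bits of 8 = 1000)
  bit 0 = 1: r = r^2 * 11 mod 23 = 1^2 * 11 = 1*11 = 11
  bit 1 = 0: r = r^2 mod 23 = 11^2 = 6
  bit 2 = 0: r = r^2 mod 23 = 6^2 = 13
  bit 3 = 0: r = r^2 mod 23 = 13^2 = 8
  -> s = B^a = 8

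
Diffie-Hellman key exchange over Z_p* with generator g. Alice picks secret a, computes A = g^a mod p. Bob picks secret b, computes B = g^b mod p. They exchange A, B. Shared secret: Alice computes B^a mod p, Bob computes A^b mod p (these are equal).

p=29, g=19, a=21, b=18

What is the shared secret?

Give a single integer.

A = 19^21 mod 29  (bits of 21 = 10101)
  bit 0 = 1: r = r^2 * 19 mod 29 = 1^2 * 19 = 1*19 = 19
  bit 1 = 0: r = r^2 mod 29 = 19^2 = 13
  bit 2 = 1: r = r^2 * 19 mod 29 = 13^2 * 19 = 24*19 = 21
  bit 3 = 0: r = r^2 mod 29 = 21^2 = 6
  bit 4 = 1: r = r^2 * 19 mod 29 = 6^2 * 19 = 7*19 = 17
  -> A = 17
B = 19^18 mod 29  (bits of 18 = 10010)
  bit 0 = 1: r = r^2 * 19 mod 29 = 1^2 * 19 = 1*19 = 19
  bit 1 = 0: r = r^2 mod 29 = 19^2 = 13
  bit 2 = 0: r = r^2 mod 29 = 13^2 = 24
  bit 3 = 1: r = r^2 * 19 mod 29 = 24^2 * 19 = 25*19 = 11
  bit 4 = 0: r = r^2 mod 29 = 11^2 = 5
  -> B = 5
s = B^a = 5^21 mod 29  (bits of 21 = 10101)
  bit 0 = 1: r = r^2 * 5 mod 29 = 1^2 * 5 = 1*5 = 5
  bit 1 = 0: r = r^2 mod 29 = 5^2 = 25
  bit 2 = 1: r = r^2 * 5 mod 29 = 25^2 * 5 = 16*5 = 22
  bit 3 = 0: r = r^2 mod 29 = 22^2 = 20
  bit 4 = 1: r = r^2 * 5 mod 29 = 20^2 * 5 = 23*5 = 28
  -> s = B^a = 28

Answer: 28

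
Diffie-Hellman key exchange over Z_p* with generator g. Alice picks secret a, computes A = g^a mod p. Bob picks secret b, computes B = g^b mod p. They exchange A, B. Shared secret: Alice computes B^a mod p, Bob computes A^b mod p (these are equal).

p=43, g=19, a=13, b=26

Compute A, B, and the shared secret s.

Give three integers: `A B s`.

A = 19^13 mod 43  (bits of 13 = 1101)
  bit 0 = 1: r = r^2 * 19 mod 43 = 1^2 * 19 = 1*19 = 19
  bit 1 = 1: r = r^2 * 19 mod 43 = 19^2 * 19 = 17*19 = 22
  bit 2 = 0: r = r^2 mod 43 = 22^2 = 11
  bit 3 = 1: r = r^2 * 19 mod 43 = 11^2 * 19 = 35*19 = 20
  -> A = 20
B = 19^26 mod 43  (bits of 26 = 11010)
  bit 0 = 1: r = r^2 * 19 mod 43 = 1^2 * 19 = 1*19 = 19
  bit 1 = 1: r = r^2 * 19 mod 43 = 19^2 * 19 = 17*19 = 22
  bit 2 = 0: r = r^2 mod 43 = 22^2 = 11
  bit 3 = 1: r = r^2 * 19 mod 43 = 11^2 * 19 = 35*19 = 20
  bit 4 = 0: r = r^2 mod 43 = 20^2 = 13
  -> B = 13
s = B^a = 13^13 mod 43  (bits of 13 = 1101)
  bit 0 = 1: r = r^2 * 13 mod 43 = 1^2 * 13 = 1*13 = 13
  bit 1 = 1: r = r^2 * 13 mod 43 = 13^2 * 13 = 40*13 = 4
  bit 2 = 0: r = r^2 mod 43 = 4^2 = 16
  bit 3 = 1: r = r^2 * 13 mod 43 = 16^2 * 13 = 41*13 = 17
  -> s = B^a = 17

Answer: 20 13 17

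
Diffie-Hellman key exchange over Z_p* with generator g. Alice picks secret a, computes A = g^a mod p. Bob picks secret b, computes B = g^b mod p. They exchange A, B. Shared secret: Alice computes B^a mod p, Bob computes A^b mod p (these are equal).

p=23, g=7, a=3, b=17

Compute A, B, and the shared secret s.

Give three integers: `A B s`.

Answer: 21 19 5

Derivation:
A = 7^3 mod 23  (bits of 3 = 11)
  bit 0 = 1: r = r^2 * 7 mod 23 = 1^2 * 7 = 1*7 = 7
  bit 1 = 1: r = r^2 * 7 mod 23 = 7^2 * 7 = 3*7 = 21
  -> A = 21
B = 7^17 mod 23  (bits of 17 = 10001)
  bit 0 = 1: r = r^2 * 7 mod 23 = 1^2 * 7 = 1*7 = 7
  bit 1 = 0: r = r^2 mod 23 = 7^2 = 3
  bit 2 = 0: r = r^2 mod 23 = 3^2 = 9
  bit 3 = 0: r = r^2 mod 23 = 9^2 = 12
  bit 4 = 1: r = r^2 * 7 mod 23 = 12^2 * 7 = 6*7 = 19
  -> B = 19
s = B^a = 19^3 mod 23  (bits of 3 = 11)
  bit 0 = 1: r = r^2 * 19 mod 23 = 1^2 * 19 = 1*19 = 19
  bit 1 = 1: r = r^2 * 19 mod 23 = 19^2 * 19 = 16*19 = 5
  -> s = B^a = 5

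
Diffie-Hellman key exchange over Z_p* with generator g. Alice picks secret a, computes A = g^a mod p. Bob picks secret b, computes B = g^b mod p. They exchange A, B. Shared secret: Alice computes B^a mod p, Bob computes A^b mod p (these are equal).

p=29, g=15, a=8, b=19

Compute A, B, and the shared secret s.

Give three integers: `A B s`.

Answer: 23 19 25

Derivation:
A = 15^8 mod 29  (bits of 8 = 1000)
  bit 0 = 1: r = r^2 * 15 mod 29 = 1^2 * 15 = 1*15 = 15
  bit 1 = 0: r = r^2 mod 29 = 15^2 = 22
  bit 2 = 0: r = r^2 mod 29 = 22^2 = 20
  bit 3 = 0: r = r^2 mod 29 = 20^2 = 23
  -> A = 23
B = 15^19 mod 29  (bits of 19 = 10011)
  bit 0 = 1: r = r^2 * 15 mod 29 = 1^2 * 15 = 1*15 = 15
  bit 1 = 0: r = r^2 mod 29 = 15^2 = 22
  bit 2 = 0: r = r^2 mod 29 = 22^2 = 20
  bit 3 = 1: r = r^2 * 15 mod 29 = 20^2 * 15 = 23*15 = 26
  bit 4 = 1: r = r^2 * 15 mod 29 = 26^2 * 15 = 9*15 = 19
  -> B = 19
s = B^a = 19^8 mod 29  (bits of 8 = 1000)
  bit 0 = 1: r = r^2 * 19 mod 29 = 1^2 * 19 = 1*19 = 19
  bit 1 = 0: r = r^2 mod 29 = 19^2 = 13
  bit 2 = 0: r = r^2 mod 29 = 13^2 = 24
  bit 3 = 0: r = r^2 mod 29 = 24^2 = 25
  -> s = B^a = 25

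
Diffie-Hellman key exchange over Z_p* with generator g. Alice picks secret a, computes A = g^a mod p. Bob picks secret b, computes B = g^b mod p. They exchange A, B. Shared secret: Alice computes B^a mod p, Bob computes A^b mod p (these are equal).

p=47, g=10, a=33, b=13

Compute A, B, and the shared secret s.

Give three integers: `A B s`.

Answer: 26 38 40

Derivation:
A = 10^33 mod 47  (bits of 33 = 100001)
  bit 0 = 1: r = r^2 * 10 mod 47 = 1^2 * 10 = 1*10 = 10
  bit 1 = 0: r = r^2 mod 47 = 10^2 = 6
  bit 2 = 0: r = r^2 mod 47 = 6^2 = 36
  bit 3 = 0: r = r^2 mod 47 = 36^2 = 27
  bit 4 = 0: r = r^2 mod 47 = 27^2 = 24
  bit 5 = 1: r = r^2 * 10 mod 47 = 24^2 * 10 = 12*10 = 26
  -> A = 26
B = 10^13 mod 47  (bits of 13 = 1101)
  bit 0 = 1: r = r^2 * 10 mod 47 = 1^2 * 10 = 1*10 = 10
  bit 1 = 1: r = r^2 * 10 mod 47 = 10^2 * 10 = 6*10 = 13
  bit 2 = 0: r = r^2 mod 47 = 13^2 = 28
  bit 3 = 1: r = r^2 * 10 mod 47 = 28^2 * 10 = 32*10 = 38
  -> B = 38
s = B^a = 38^33 mod 47  (bits of 33 = 100001)
  bit 0 = 1: r = r^2 * 38 mod 47 = 1^2 * 38 = 1*38 = 38
  bit 1 = 0: r = r^2 mod 47 = 38^2 = 34
  bit 2 = 0: r = r^2 mod 47 = 34^2 = 28
  bit 3 = 0: r = r^2 mod 47 = 28^2 = 32
  bit 4 = 0: r = r^2 mod 47 = 32^2 = 37
  bit 5 = 1: r = r^2 * 38 mod 47 = 37^2 * 38 = 6*38 = 40
  -> s = B^a = 40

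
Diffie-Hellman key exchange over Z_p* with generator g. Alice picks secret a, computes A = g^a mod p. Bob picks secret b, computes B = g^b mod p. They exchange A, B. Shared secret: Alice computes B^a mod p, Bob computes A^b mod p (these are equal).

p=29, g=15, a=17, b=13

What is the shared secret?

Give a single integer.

A = 15^17 mod 29  (bits of 17 = 10001)
  bit 0 = 1: r = r^2 * 15 mod 29 = 1^2 * 15 = 1*15 = 15
  bit 1 = 0: r = r^2 mod 29 = 15^2 = 22
  bit 2 = 0: r = r^2 mod 29 = 22^2 = 20
  bit 3 = 0: r = r^2 mod 29 = 20^2 = 23
  bit 4 = 1: r = r^2 * 15 mod 29 = 23^2 * 15 = 7*15 = 18
  -> A = 18
B = 15^13 mod 29  (bits of 13 = 1101)
  bit 0 = 1: r = r^2 * 15 mod 29 = 1^2 * 15 = 1*15 = 15
  bit 1 = 1: r = r^2 * 15 mod 29 = 15^2 * 15 = 22*15 = 11
  bit 2 = 0: r = r^2 mod 29 = 11^2 = 5
  bit 3 = 1: r = r^2 * 15 mod 29 = 5^2 * 15 = 25*15 = 27
  -> B = 27
s = B^a = 27^17 mod 29  (bits of 17 = 10001)
  bit 0 = 1: r = r^2 * 27 mod 29 = 1^2 * 27 = 1*27 = 27
  bit 1 = 0: r = r^2 mod 29 = 27^2 = 4
  bit 2 = 0: r = r^2 mod 29 = 4^2 = 16
  bit 3 = 0: r = r^2 mod 29 = 16^2 = 24
  bit 4 = 1: r = r^2 * 27 mod 29 = 24^2 * 27 = 25*27 = 8
  -> s = B^a = 8

Answer: 8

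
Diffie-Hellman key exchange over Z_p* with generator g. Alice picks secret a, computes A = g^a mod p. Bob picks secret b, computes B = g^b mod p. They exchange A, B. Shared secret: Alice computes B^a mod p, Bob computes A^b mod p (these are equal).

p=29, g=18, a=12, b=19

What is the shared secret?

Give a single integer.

A = 18^12 mod 29  (bits of 12 = 1100)
  bit 0 = 1: r = r^2 * 18 mod 29 = 1^2 * 18 = 1*18 = 18
  bit 1 = 1: r = r^2 * 18 mod 29 = 18^2 * 18 = 5*18 = 3
  bit 2 = 0: r = r^2 mod 29 = 3^2 = 9
  bit 3 = 0: r = r^2 mod 29 = 9^2 = 23
  -> A = 23
B = 18^19 mod 29  (bits of 19 = 10011)
  bit 0 = 1: r = r^2 * 18 mod 29 = 1^2 * 18 = 1*18 = 18
  bit 1 = 0: r = r^2 mod 29 = 18^2 = 5
  bit 2 = 0: r = r^2 mod 29 = 5^2 = 25
  bit 3 = 1: r = r^2 * 18 mod 29 = 25^2 * 18 = 16*18 = 27
  bit 4 = 1: r = r^2 * 18 mod 29 = 27^2 * 18 = 4*18 = 14
  -> B = 14
s = B^a = 14^12 mod 29  (bits of 12 = 1100)
  bit 0 = 1: r = r^2 * 14 mod 29 = 1^2 * 14 = 1*14 = 14
  bit 1 = 1: r = r^2 * 14 mod 29 = 14^2 * 14 = 22*14 = 18
  bit 2 = 0: r = r^2 mod 29 = 18^2 = 5
  bit 3 = 0: r = r^2 mod 29 = 5^2 = 25
  -> s = B^a = 25

Answer: 25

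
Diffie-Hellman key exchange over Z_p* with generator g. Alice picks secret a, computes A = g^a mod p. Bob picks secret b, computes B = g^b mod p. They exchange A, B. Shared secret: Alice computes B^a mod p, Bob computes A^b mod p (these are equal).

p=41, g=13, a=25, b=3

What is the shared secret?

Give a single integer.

A = 13^25 mod 41  (bits of 25 = 11001)
  bit 0 = 1: r = r^2 * 13 mod 41 = 1^2 * 13 = 1*13 = 13
  bit 1 = 1: r = r^2 * 13 mod 41 = 13^2 * 13 = 5*13 = 24
  bit 2 = 0: r = r^2 mod 41 = 24^2 = 2
  bit 3 = 0: r = r^2 mod 41 = 2^2 = 4
  bit 4 = 1: r = r^2 * 13 mod 41 = 4^2 * 13 = 16*13 = 3
  -> A = 3
B = 13^3 mod 41  (bits of 3 = 11)
  bit 0 = 1: r = r^2 * 13 mod 41 = 1^2 * 13 = 1*13 = 13
  bit 1 = 1: r = r^2 * 13 mod 41 = 13^2 * 13 = 5*13 = 24
  -> B = 24
s = B^a = 24^25 mod 41  (bits of 25 = 11001)
  bit 0 = 1: r = r^2 * 24 mod 41 = 1^2 * 24 = 1*24 = 24
  bit 1 = 1: r = r^2 * 24 mod 41 = 24^2 * 24 = 2*24 = 7
  bit 2 = 0: r = r^2 mod 41 = 7^2 = 8
  bit 3 = 0: r = r^2 mod 41 = 8^2 = 23
  bit 4 = 1: r = r^2 * 24 mod 41 = 23^2 * 24 = 37*24 = 27
  -> s = B^a = 27

Answer: 27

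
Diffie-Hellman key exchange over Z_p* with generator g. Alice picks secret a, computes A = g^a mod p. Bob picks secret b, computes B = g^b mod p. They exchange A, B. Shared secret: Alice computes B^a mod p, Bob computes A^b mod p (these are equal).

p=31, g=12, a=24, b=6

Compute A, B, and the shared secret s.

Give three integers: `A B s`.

Answer: 16 2 16

Derivation:
A = 12^24 mod 31  (bits of 24 = 11000)
  bit 0 = 1: r = r^2 * 12 mod 31 = 1^2 * 12 = 1*12 = 12
  bit 1 = 1: r = r^2 * 12 mod 31 = 12^2 * 12 = 20*12 = 23
  bit 2 = 0: r = r^2 mod 31 = 23^2 = 2
  bit 3 = 0: r = r^2 mod 31 = 2^2 = 4
  bit 4 = 0: r = r^2 mod 31 = 4^2 = 16
  -> A = 16
B = 12^6 mod 31  (bits of 6 = 110)
  bit 0 = 1: r = r^2 * 12 mod 31 = 1^2 * 12 = 1*12 = 12
  bit 1 = 1: r = r^2 * 12 mod 31 = 12^2 * 12 = 20*12 = 23
  bit 2 = 0: r = r^2 mod 31 = 23^2 = 2
  -> B = 2
s = B^a = 2^24 mod 31  (bits of 24 = 11000)
  bit 0 = 1: r = r^2 * 2 mod 31 = 1^2 * 2 = 1*2 = 2
  bit 1 = 1: r = r^2 * 2 mod 31 = 2^2 * 2 = 4*2 = 8
  bit 2 = 0: r = r^2 mod 31 = 8^2 = 2
  bit 3 = 0: r = r^2 mod 31 = 2^2 = 4
  bit 4 = 0: r = r^2 mod 31 = 4^2 = 16
  -> s = B^a = 16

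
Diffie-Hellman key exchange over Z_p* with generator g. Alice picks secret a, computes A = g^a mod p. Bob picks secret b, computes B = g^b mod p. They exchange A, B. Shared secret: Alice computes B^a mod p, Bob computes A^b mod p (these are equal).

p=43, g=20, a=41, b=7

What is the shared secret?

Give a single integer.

Answer: 7

Derivation:
A = 20^41 mod 43  (bits of 41 = 101001)
  bit 0 = 1: r = r^2 * 20 mod 43 = 1^2 * 20 = 1*20 = 20
  bit 1 = 0: r = r^2 mod 43 = 20^2 = 13
  bit 2 = 1: r = r^2 * 20 mod 43 = 13^2 * 20 = 40*20 = 26
  bit 3 = 0: r = r^2 mod 43 = 26^2 = 31
  bit 4 = 0: r = r^2 mod 43 = 31^2 = 15
  bit 5 = 1: r = r^2 * 20 mod 43 = 15^2 * 20 = 10*20 = 28
  -> A = 28
B = 20^7 mod 43  (bits of 7 = 111)
  bit 0 = 1: r = r^2 * 20 mod 43 = 1^2 * 20 = 1*20 = 20
  bit 1 = 1: r = r^2 * 20 mod 43 = 20^2 * 20 = 13*20 = 2
  bit 2 = 1: r = r^2 * 20 mod 43 = 2^2 * 20 = 4*20 = 37
  -> B = 37
s = B^a = 37^41 mod 43  (bits of 41 = 101001)
  bit 0 = 1: r = r^2 * 37 mod 43 = 1^2 * 37 = 1*37 = 37
  bit 1 = 0: r = r^2 mod 43 = 37^2 = 36
  bit 2 = 1: r = r^2 * 37 mod 43 = 36^2 * 37 = 6*37 = 7
  bit 3 = 0: r = r^2 mod 43 = 7^2 = 6
  bit 4 = 0: r = r^2 mod 43 = 6^2 = 36
  bit 5 = 1: r = r^2 * 37 mod 43 = 36^2 * 37 = 6*37 = 7
  -> s = B^a = 7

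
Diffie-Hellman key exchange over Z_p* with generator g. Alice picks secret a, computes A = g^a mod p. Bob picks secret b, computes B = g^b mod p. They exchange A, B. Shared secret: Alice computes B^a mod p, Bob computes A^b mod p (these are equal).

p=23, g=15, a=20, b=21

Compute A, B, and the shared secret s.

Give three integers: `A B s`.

Answer: 9 20 18

Derivation:
A = 15^20 mod 23  (bits of 20 = 10100)
  bit 0 = 1: r = r^2 * 15 mod 23 = 1^2 * 15 = 1*15 = 15
  bit 1 = 0: r = r^2 mod 23 = 15^2 = 18
  bit 2 = 1: r = r^2 * 15 mod 23 = 18^2 * 15 = 2*15 = 7
  bit 3 = 0: r = r^2 mod 23 = 7^2 = 3
  bit 4 = 0: r = r^2 mod 23 = 3^2 = 9
  -> A = 9
B = 15^21 mod 23  (bits of 21 = 10101)
  bit 0 = 1: r = r^2 * 15 mod 23 = 1^2 * 15 = 1*15 = 15
  bit 1 = 0: r = r^2 mod 23 = 15^2 = 18
  bit 2 = 1: r = r^2 * 15 mod 23 = 18^2 * 15 = 2*15 = 7
  bit 3 = 0: r = r^2 mod 23 = 7^2 = 3
  bit 4 = 1: r = r^2 * 15 mod 23 = 3^2 * 15 = 9*15 = 20
  -> B = 20
s = B^a = 20^20 mod 23  (bits of 20 = 10100)
  bit 0 = 1: r = r^2 * 20 mod 23 = 1^2 * 20 = 1*20 = 20
  bit 1 = 0: r = r^2 mod 23 = 20^2 = 9
  bit 2 = 1: r = r^2 * 20 mod 23 = 9^2 * 20 = 12*20 = 10
  bit 3 = 0: r = r^2 mod 23 = 10^2 = 8
  bit 4 = 0: r = r^2 mod 23 = 8^2 = 18
  -> s = B^a = 18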